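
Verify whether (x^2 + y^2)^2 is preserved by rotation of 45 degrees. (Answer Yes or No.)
Yes

Applying rotation by 45 degrees: x' = x*cos(45 degrees) - y*sin(45 degrees) = sqrt(2)x/2 - sqrt(2)y/2, y' = x*sin(45 degrees) + y*cos(45 degrees) = sqrt(2)x/2 + sqrt(2)y/2

Substituting into (x^2 + y^2)^2:
((sqrt(2)x/2 - sqrt(2)y/2)^2 + (sqrt(2)x/2 + sqrt(2)y/2)^2)^2
= x^4 + 2x^2y^2 + y^4 = (x^2 + y^2)^2

This equals the original expression (x^2 + y^2)^2, so it IS invariant.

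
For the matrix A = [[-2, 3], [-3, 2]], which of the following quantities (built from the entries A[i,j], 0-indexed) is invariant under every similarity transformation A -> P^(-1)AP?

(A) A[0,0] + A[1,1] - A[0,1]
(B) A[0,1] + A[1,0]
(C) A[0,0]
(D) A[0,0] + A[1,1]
D

A[0,0] + A[1,1] is the trace of A. By the cyclic property of the trace, tr(P^(-1)AP) = tr(APP^(-1)) = tr(A), so it is the same for every matrix similar to A.

The other combinations are not similarity invariants. For example, take P = [[1, 1], [0, 1]] (det P = 1), so P^(-1) = [[1, -1], [0, 1]] and
B = P^(-1)AP = [[1, 2], [-3, -1]].
Evaluating each option on A and on B:
(A) A[0,0] + A[1,1] - A[0,1]: -3 for A, -2 for B -> changes
(B) A[0,1] + A[1,0]: 0 for A, -1 for B -> changes
(C) A[0,0]: -2 for A, 1 for B -> changes
(D) A[0,0] + A[1,1]: 0 for A, 0 for B -> unchanged

Only (D) A[0,0] + A[1,1] = 0 survives (and it does so for every P, not just this one), so it is the invariant.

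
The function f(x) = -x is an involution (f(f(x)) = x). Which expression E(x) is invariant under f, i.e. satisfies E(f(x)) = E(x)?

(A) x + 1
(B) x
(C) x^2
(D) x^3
C

Replace x by f(x) = -x in each option and simplify. As a quick numerical cross-check, also compare E(4) with E(f(4)) = E(-4).

(A) x + 1  ->  (-x) + 1 = 1 - x; check: E(4) = 5 but E(-4) = -3.   [not invariant]
(B) x  ->  (-x) = -x; check: E(4) = 4 but E(-4) = -4.   [not invariant]
(C) x^2  ->  (-x)^2, which simplifies back to x^2; check: E(4) = 16, E(-4) = 16.   [invariant]
(D) x^3  ->  (-x)^3 = -x^3; check: E(4) = 64 but E(-4) = -64.   [not invariant]

Only (C) is unchanged. E is symmetric under swapping x with f(x) = -x, which is exactly what an involution does.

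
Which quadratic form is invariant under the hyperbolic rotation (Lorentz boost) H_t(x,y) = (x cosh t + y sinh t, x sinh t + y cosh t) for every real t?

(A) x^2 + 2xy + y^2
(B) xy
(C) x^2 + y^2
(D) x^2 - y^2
D

Write x' = x cosh t + y sinh t, y' = x sinh t + y cosh t and substitute into each option:
(A) x^2 + 2xy + y^2: (x' + y')^2 with x' + y' = (x + y)(cosh t + sinh t) = (x + y)e^t, so it becomes (x + y)^2 e^(2t)   [not invariant for t != 0]
(B) xy: (x cosh t + y sinh t)(x sinh t + y cosh t) = xy(cosh^2 t + sinh^2 t) + (x^2 + y^2) sinh t cosh t = xy cosh 2t + (x^2 + y^2)(sinh 2t)/2   [not invariant for t != 0]
(C) x^2 + y^2: (x cosh t + y sinh t)^2 + (x sinh t + y cosh t)^2 = (x^2 + y^2)(cosh^2 t + sinh^2 t) + 4xy sinh t cosh t = (x^2 + y^2) cosh 2t + 2xy sinh 2t   [not invariant for t != 0]
(D) x^2 - y^2: (x cosh t + y sinh t)^2 - (x sinh t + y cosh t)^2 = x^2(cosh^2 t - sinh^2 t) + 2xy(cosh t sinh t - sinh t cosh t) + y^2(sinh^2 t - cosh^2 t) = x^2 - y^2   [invariant, using cosh^2 t - sinh^2 t = 1]

Only (D) x^2 - y^2 is unchanged; it is the Minkowski form preserved by Lorentz boosts, just as x^2 + y^2 is preserved by ordinary rotations.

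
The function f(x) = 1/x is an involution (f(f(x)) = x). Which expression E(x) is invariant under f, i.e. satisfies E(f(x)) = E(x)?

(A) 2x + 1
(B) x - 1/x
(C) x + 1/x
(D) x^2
C

Replace x by f(x) = 1/x in each option and simplify. As a quick numerical cross-check, also compare E(3) with E(f(3)) = E(1/3).

(A) 2x + 1  ->  2(1/x) + 1 = (x + 2)/x; check: E(3) = 7 but E(1/3) = 5/3.   [not invariant]
(B) x - 1/x  ->  (1/x) - 1/(1/x) = -x + 1/x; check: E(3) = 8/3 but E(1/3) = -8/3.   [not invariant]
(C) x + 1/x  ->  (1/x) + 1/(1/x), which simplifies back to x + 1/x; check: E(3) = 10/3, E(1/3) = 10/3.   [invariant]
(D) x^2  ->  (1/x)^2 = x^(-2); check: E(3) = 9 but E(1/3) = 1/9.   [not invariant]

Only (C) is unchanged. E is symmetric under swapping x with f(x) = 1/x, which is exactly what an involution does.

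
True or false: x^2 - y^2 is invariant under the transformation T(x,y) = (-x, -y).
True

Substitute T(x,y) = (-x, -y) into the expression and compare with the original.

Original: x^2 - y^2
After applying T: (-x)^2 - (-y)^2 = x^2 - y^2

This is identical to the original x^2 - y^2, so the expression is invariant.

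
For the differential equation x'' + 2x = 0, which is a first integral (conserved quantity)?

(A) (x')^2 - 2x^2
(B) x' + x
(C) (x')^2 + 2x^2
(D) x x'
C

A first integral I satisfies dI/dt = 0 along every solution. Differentiate each option and use the equation of motion:
(A) d/dt[(x')^2 - 2x^2] = 2x'x'' - 4x x' = -8x x', not identically 0
(B) d/dt[x' + x] = x'' + x' = -2x + x', not identically 0
(C) d/dt[(x')^2 + 2x^2] = 2x'x'' + 4x x' = 2x'(-2x) + 4x x' = 0
(D) d/dt[x x'] = (x')^2 + x x'' = (x')^2 - 2x^2, not identically 0

Only (C) has zero time-derivative. So the energy-like quantity (x')^2 + 2x^2 is the first integral.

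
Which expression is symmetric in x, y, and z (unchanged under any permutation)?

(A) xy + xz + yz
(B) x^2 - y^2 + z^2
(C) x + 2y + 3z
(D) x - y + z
A

A symmetric expression is unchanged when the variables are permuted; here the transformation to test is the swap (x, y) -> (y, x).
A symmetric expression must survive every permutation; the single swap x <-> y already eliminates the distractors, and the keyed expression is also unchanged by x <-> z and y <-> z (each variable enters it in exactly the same way).
Substitute the transformed coordinates into each option and compare with the original:
(A) xy + xz + yz  ->  (y)(x) + (y)z + (x)z = xy + xz + yz   [equals xy + xz + yz: invariant]
(B) x^2 - y^2 + z^2  ->  (y)^2 - (x)^2 + z^2 = -x^2 + y^2 + z^2   [differs from x^2 - y^2 + z^2: not invariant]
(C) x + 2y + 3z  ->  (y) + 2(x) + 3z = 2x + y + 3z   [differs from x + 2y + 3z: not invariant]
(D) x - y + z  ->  (y) - (x) + z = -x + y + z   [differs from x - y + z: not invariant]

Only option (A), xy + xz + yz, is unchanged by the transformation.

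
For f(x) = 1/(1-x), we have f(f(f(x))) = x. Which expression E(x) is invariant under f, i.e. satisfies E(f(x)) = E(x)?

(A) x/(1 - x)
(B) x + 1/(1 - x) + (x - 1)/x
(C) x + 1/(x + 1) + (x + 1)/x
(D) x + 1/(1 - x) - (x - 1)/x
B

Replace x by f(x) = 1/(1 - x) in each option and simplify. As a quick numerical cross-check, also compare E(5) with E(f(5)) = E(-1/4).

(A) x/(1 - x)  ->  (1/(1 - x))/(1 - (1/(1 - x))) = -1/x; check: E(5) = -5/4 but E(-1/4) = -1/5.   [not invariant]
(B) x + 1/(1 - x) + (x - 1)/x  ->  (1/(1 - x)) + 1/(1 - (1/(1 - x))) + ((1/(1 - x)) - 1)/(1/(1 - x)), which simplifies back to x + 1/(1 - x) + (x - 1)/x; check: E(5) = 111/20, E(-1/4) = 111/20.   [invariant]
(C) x + 1/(x + 1) + (x + 1)/x  ->  (1/(1 - x)) + 1/((1/(1 - x)) + 1) + ((1/(1 - x)) + 1)/(1/(1 - x)) = (-x^3 + 6x^2 - 11x + 7)/(x^2 - 3x + 2); check: E(5) = 191/30 but E(-1/4) = -23/12.   [not invariant]
(D) x + 1/(1 - x) - (x - 1)/x  ->  (1/(1 - x)) + 1/(1 - (1/(1 - x))) - ((1/(1 - x)) - 1)/(1/(1 - x)) = (x^2(1 - x) - x + (x - 1)^2)/(x(x - 1)); check: E(5) = 79/20 but E(-1/4) = -89/20.   [not invariant]

Only (B) is unchanged. Indeed f(f(x)) = 1/(1 - 1/(1-x)) = (1-x)/(-x) = (x-1)/x, so E(x) = x + f(x) + f(f(x)) is the sum over the whole 3-cycle; applying f just permutes the three terms cyclically (x -> f(x) -> f(f(x)) -> x), leaving the sum unchanged.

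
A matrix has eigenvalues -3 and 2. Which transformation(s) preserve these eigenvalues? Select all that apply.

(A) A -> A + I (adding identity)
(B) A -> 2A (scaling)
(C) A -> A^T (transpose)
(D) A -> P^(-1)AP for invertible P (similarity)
C and D

Eigenvalues are preserved by:
1. Similarity transformations: A -> P^(-1)AP (same characteristic polynomial)
2. Transpose: A^T has the same eigenvalues as A

Eigenvalues are NOT preserved by:
- Adding identity: eigenvalues become -3+1, 2+1
- Scaling: eigenvalues become -6, 4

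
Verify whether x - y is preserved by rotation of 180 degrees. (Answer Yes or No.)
No

Applying rotation by 180 degrees: x' = x*cos(180 degrees) - y*sin(180 degrees) = -x, y' = x*sin(180 degrees) + y*cos(180 degrees) = -y

Substituting into x - y:
(-x) - (-y)
= -x + y

This differs from the original expression x - y, so it is NOT invariant.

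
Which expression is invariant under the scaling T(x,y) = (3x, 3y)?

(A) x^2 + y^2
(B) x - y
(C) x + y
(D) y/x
D

Under the uniform scaling T(x,y) = (3x, 3y):
Substitute the transformed coordinates into each option and compare with the original:
(A) x^2 + y^2  ->  (3x)^2 + (3y)^2 = 9x^2 + 9y^2   [differs from x^2 + y^2: not invariant]
(B) x - y  ->  (3x) - (3y) = 3x - 3y   [differs from x - y: not invariant]
(C) x + y  ->  (3x) + (3y) = 3x + 3y   [differs from x + y: not invariant]
(D) y/x  ->  (3y)/(3x) = y/x   [equals y/x: invariant]

Only option (D), y/x, is unchanged by the transformation.
The common factor 3 cancels in a ratio of coordinates, while sums, products and sums of squares pick up factors of 3 or 9.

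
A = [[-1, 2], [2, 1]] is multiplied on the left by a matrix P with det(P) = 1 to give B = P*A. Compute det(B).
-5

By the multiplicative property of determinants, det(B) = det(P*A) = det(P) * det(A) = det(A),
so the determinant is invariant under multiplication by any determinant-1 matrix; we just need det(A).

det(A) = (-1)(1) - (2)(2) = -1 - 4 = -5

Therefore det(B) = 1 * (-5) = -5.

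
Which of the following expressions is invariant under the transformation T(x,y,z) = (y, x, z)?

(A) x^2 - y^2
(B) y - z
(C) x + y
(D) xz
C

Apply T(x,y,z) = (y, x, z) to each option, i.e. replace (x, y, z) by the transformed coordinates.
Substitute the transformed coordinates into each option and compare with the original:
(A) x^2 - y^2  ->  (y)^2 - (x)^2 = -x^2 + y^2   [differs from x^2 - y^2: not invariant]
(B) y - z  ->  (x) - (z) = x - z   [differs from y - z: not invariant]
(C) x + y  ->  (y) + (x) = x + y   [equals x + y: invariant]
(D) xz  ->  (y)(z) = yz   [differs from xz: not invariant]

Only option (C), x + y, is unchanged by the transformation.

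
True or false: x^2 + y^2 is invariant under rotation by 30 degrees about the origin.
True

Applying rotation by 30 degrees: x' = x*cos(30 degrees) - y*sin(30 degrees) = sqrt(3)x/2 - y/2, y' = x*sin(30 degrees) + y*cos(30 degrees) = x/2 + sqrt(3)y/2

Substituting into x^2 + y^2:
(sqrt(3)x/2 - y/2)^2 + (x/2 + sqrt(3)y/2)^2
= x^2 + y^2

This equals the original expression x^2 + y^2, so it IS invariant.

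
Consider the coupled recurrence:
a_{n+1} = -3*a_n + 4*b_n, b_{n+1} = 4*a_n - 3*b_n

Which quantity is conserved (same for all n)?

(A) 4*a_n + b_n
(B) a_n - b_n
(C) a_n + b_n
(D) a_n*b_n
C

Replace a_n by a_{n+1} = -3*a_n + 4*b_n and b_n by b_{n+1} = 4*a_n - 3*b_n in each option and simplify:
(A) 4*a_n + b_n  ->  4*(-3*a_n + 4*b_n) + (4*a_n - 3*b_n) = -8*a_n + 13*b_n   [not conserved]
(B) a_n - b_n  ->  (-3*a_n + 4*b_n) - (4*a_n - 3*b_n) = -7*a_n + 7*b_n   [not conserved]
(C) a_n + b_n  ->  (-3*a_n + 4*b_n) + (4*a_n - 3*b_n) = a_n + b_n   [conserved]
(D) a_n*b_n  ->  (-3*a_n + 4*b_n)*(4*a_n - 3*b_n) = -12*a_n^2 + 25*a_n*b_n - 12*b_n^2   [not conserved]

Only (C) a_n + b_n returns to itself after one step, so it is the conserved quantity.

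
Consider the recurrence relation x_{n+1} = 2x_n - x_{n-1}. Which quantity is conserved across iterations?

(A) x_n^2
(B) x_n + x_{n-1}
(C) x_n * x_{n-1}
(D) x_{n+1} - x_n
D

For the recurrence x_{n+1} = 2x_n - x_{n-1}:

If x_{n+1} = 2x_n - x_{n-1}, then:
x_{n+1} - x_n = x_n - x_{n-1}
The first difference is constant throughout the sequence.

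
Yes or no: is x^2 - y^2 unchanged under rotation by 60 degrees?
No

Applying rotation by 60 degrees: x' = x*cos(60 degrees) - y*sin(60 degrees) = x/2 - sqrt(3)y/2, y' = x*sin(60 degrees) + y*cos(60 degrees) = sqrt(3)x/2 + y/2

Substituting into x^2 - y^2:
(x/2 - sqrt(3)y/2)^2 - (sqrt(3)x/2 + y/2)^2
= -x^2/2 - sqrt(3)xy + y^2/2

This differs from the original expression x^2 - y^2, so it is NOT invariant.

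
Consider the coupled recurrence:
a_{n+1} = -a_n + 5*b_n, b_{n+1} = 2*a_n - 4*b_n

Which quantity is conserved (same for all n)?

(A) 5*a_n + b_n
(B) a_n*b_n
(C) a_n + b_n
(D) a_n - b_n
C

Replace a_n by a_{n+1} = -a_n + 5*b_n and b_n by b_{n+1} = 2*a_n - 4*b_n in each option and simplify:
(A) 5*a_n + b_n  ->  5*(-a_n + 5*b_n) + (2*a_n - 4*b_n) = -3*a_n + 21*b_n   [not conserved]
(B) a_n*b_n  ->  (-a_n + 5*b_n)*(2*a_n - 4*b_n) = -2*a_n^2 + 14*a_n*b_n - 20*b_n^2   [not conserved]
(C) a_n + b_n  ->  (-a_n + 5*b_n) + (2*a_n - 4*b_n) = a_n + b_n   [conserved]
(D) a_n - b_n  ->  (-a_n + 5*b_n) - (2*a_n - 4*b_n) = -3*a_n + 9*b_n   [not conserved]

Only (C) a_n + b_n returns to itself after one step, so it is the conserved quantity.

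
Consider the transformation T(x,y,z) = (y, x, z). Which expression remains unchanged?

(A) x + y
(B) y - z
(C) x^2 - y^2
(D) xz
A

Apply T(x,y,z) = (y, x, z) to each option, i.e. replace (x, y, z) by the transformed coordinates.
Substitute the transformed coordinates into each option and compare with the original:
(A) x + y  ->  (y) + (x) = x + y   [equals x + y: invariant]
(B) y - z  ->  (x) - (z) = x - z   [differs from y - z: not invariant]
(C) x^2 - y^2  ->  (y)^2 - (x)^2 = -x^2 + y^2   [differs from x^2 - y^2: not invariant]
(D) xz  ->  (y)(z) = yz   [differs from xz: not invariant]

Only option (A), x + y, is unchanged by the transformation.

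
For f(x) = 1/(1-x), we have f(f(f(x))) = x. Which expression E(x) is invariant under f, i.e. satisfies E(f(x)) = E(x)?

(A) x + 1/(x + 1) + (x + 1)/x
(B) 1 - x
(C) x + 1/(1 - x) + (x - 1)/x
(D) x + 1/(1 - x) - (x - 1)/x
C

Replace x by f(x) = 1/(1 - x) in each option and simplify. As a quick numerical cross-check, also compare E(5) with E(f(5)) = E(-1/4).

(A) x + 1/(x + 1) + (x + 1)/x  ->  (1/(1 - x)) + 1/((1/(1 - x)) + 1) + ((1/(1 - x)) + 1)/(1/(1 - x)) = (-x^3 + 6x^2 - 11x + 7)/(x^2 - 3x + 2); check: E(5) = 191/30 but E(-1/4) = -23/12.   [not invariant]
(B) 1 - x  ->  1 - (1/(1 - x)) = x/(x - 1); check: E(5) = -4 but E(-1/4) = 5/4.   [not invariant]
(C) x + 1/(1 - x) + (x - 1)/x  ->  (1/(1 - x)) + 1/(1 - (1/(1 - x))) + ((1/(1 - x)) - 1)/(1/(1 - x)), which simplifies back to x + 1/(1 - x) + (x - 1)/x; check: E(5) = 111/20, E(-1/4) = 111/20.   [invariant]
(D) x + 1/(1 - x) - (x - 1)/x  ->  (1/(1 - x)) + 1/(1 - (1/(1 - x))) - ((1/(1 - x)) - 1)/(1/(1 - x)) = (x^2(1 - x) - x + (x - 1)^2)/(x(x - 1)); check: E(5) = 79/20 but E(-1/4) = -89/20.   [not invariant]

Only (C) is unchanged. Indeed f(f(x)) = 1/(1 - 1/(1-x)) = (1-x)/(-x) = (x-1)/x, so E(x) = x + f(x) + f(f(x)) is the sum over the whole 3-cycle; applying f just permutes the three terms cyclically (x -> f(x) -> f(f(x)) -> x), leaving the sum unchanged.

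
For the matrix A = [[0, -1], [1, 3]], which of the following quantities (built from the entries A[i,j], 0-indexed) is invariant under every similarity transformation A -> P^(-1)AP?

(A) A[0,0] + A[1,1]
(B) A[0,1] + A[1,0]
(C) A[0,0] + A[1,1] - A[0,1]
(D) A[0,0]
A

A[0,0] + A[1,1] is the trace of A. By the cyclic property of the trace, tr(P^(-1)AP) = tr(APP^(-1)) = tr(A), so it is the same for every matrix similar to A.

The other combinations are not similarity invariants. For example, take P = [[1, 2], [0, 1]] (det P = 1), so P^(-1) = [[1, -2], [0, 1]] and
B = P^(-1)AP = [[-2, -11], [1, 5]].
Evaluating each option on A and on B:
(A) A[0,0] + A[1,1]: 3 for A, 3 for B -> unchanged
(B) A[0,1] + A[1,0]: 0 for A, -10 for B -> changes
(C) A[0,0] + A[1,1] - A[0,1]: 4 for A, 14 for B -> changes
(D) A[0,0]: 0 for A, -2 for B -> changes

Only (A) A[0,0] + A[1,1] = 3 survives (and it does so for every P, not just this one), so it is the invariant.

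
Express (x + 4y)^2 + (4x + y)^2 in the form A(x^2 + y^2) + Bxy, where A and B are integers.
17(x^2 + y^2) + 16xy

Expanding: (x + 4y)^2 = x^2 + 8xy + 16y^2
(4x + y)^2 = 16x^2 + 8xy + y^2
Sum = (1+16)(x^2+y^2) + 16xy = 17(x^2 + y^2) + 16xy
This is symmetric in x and y.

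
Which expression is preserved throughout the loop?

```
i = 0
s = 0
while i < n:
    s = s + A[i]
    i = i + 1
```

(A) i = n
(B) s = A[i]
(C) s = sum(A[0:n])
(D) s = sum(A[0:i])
D

A loop invariant must hold before the first iteration and be re-established by every execution of the body.

(D) s = sum(A[0:i]): Initially i = 0 and s = 0 = sum of the empty slice A[0:0]. If s = sum(A[0:i]) holds at the top of an iteration, the body sets s to sum(A[0:i]) + A[i] = sum(A[0:i+1]) and then i to i+1, so s = sum(A[0:i]) holds again. At exit i = n, giving s = sum(A[0:n]).

The other options fail:
(A) i = n: false initially (i = 0); it is the exit condition, not an invariant.
(B) s = A[i]: after the first iteration s = A[0] but i = 1, so s = A[i] compares s with the wrong element (and fails in general).
(C) s = sum(A[0:n]): false before the loop (s = 0, not the full sum) -- it only becomes true at exit.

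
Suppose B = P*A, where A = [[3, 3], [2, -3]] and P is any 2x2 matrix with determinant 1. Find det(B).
-15

By the multiplicative property of determinants, det(B) = det(P*A) = det(P) * det(A) = det(A),
so the determinant is invariant under multiplication by any determinant-1 matrix; we just need det(A).

det(A) = (3)(-3) - (3)(2) = -9 - 6 = -15

Therefore det(B) = 1 * (-15) = -15.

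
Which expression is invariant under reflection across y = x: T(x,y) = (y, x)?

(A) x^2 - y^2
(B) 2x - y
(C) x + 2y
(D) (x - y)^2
D

The map is reflection across y = x: T(x,y) = (y, x).
Substitute the transformed coordinates into each option and compare with the original:
(A) x^2 - y^2  ->  (y)^2 - (x)^2 = -x^2 + y^2   [differs from x^2 - y^2: not invariant]
(B) 2x - y  ->  2(y) - (x) = -x + 2y   [differs from 2x - y: not invariant]
(C) x + 2y  ->  (y) + 2(x) = 2x + y   [differs from x + 2y: not invariant]
(D) (x - y)^2  ->  ((y) - (x))^2 = x^2 - 2xy + y^2   [equals (x - y)^2: invariant]

Only option (D), (x - y)^2, is unchanged by the transformation.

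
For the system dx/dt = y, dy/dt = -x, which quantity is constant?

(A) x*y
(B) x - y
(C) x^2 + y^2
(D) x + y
C

A first integral I satisfies dI/dt = 0 along every solution. Differentiate each option and use the equation of motion:
(A) d/dt[x*y] = (dx/dt)y + x(dy/dt) = y^2 - x^2, not identically 0
(B) d/dt[x - y] = y - (-x) = x + y, not identically 0
(C) d/dt[x^2 + y^2] = 2x*dx/dt + 2y*dy/dt = 2x*y + 2y*(-x) = 0
(D) d/dt[x + y] = y + (-x) = y - x, not identically 0

Only (C) has zero time-derivative. So x^2 + y^2 (the squared radius; trajectories are circles) is the conserved quantity.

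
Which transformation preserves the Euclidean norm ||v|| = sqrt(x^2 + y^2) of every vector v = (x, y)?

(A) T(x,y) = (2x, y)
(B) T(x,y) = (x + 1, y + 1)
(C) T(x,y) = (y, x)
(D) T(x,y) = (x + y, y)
C

A transformation preserves a norm if ||T(v)|| = ||v|| for every v; a single vector where the norm changes rules an option out.

(A) T(x,y) = (2x, y): v = (1, 0) has norm sqrt((1)^2 + (0)^2) = 1, but T(v) = (2, 0) has norm 2 -- not preserved.
(B) T(x,y) = (x + 1, y + 1): v = (1, 0) has norm sqrt((1)^2 + (0)^2) = 1, but T(v) = (2, 1) has norm sqrt(5) -- not preserved.
(C) T(x,y) = (y, x): preserves the norm -- it is an orthogonal map (a rotation/reflection), and (y)^2 + (x)^2 simplifies to x^2 + y^2.
(D) T(x,y) = (x + y, y): v = (0, 1) has norm sqrt((0)^2 + (1)^2) = 1, but T(v) = (1, 1) has norm sqrt(2) -- not preserved.

Therefore the answer is (C).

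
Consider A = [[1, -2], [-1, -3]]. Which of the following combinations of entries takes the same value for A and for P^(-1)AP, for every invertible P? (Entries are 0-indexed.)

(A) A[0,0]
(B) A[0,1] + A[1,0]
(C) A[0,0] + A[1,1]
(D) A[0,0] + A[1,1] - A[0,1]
C

A[0,0] + A[1,1] is the trace of A. By the cyclic property of the trace, tr(P^(-1)AP) = tr(APP^(-1)) = tr(A), so it is the same for every matrix similar to A.

The other combinations are not similarity invariants. For example, take P = [[1, 1], [1, 2]] (det P = 1), so P^(-1) = [[2, -1], [-1, 1]] and
B = P^(-1)AP = [[2, 1], [-3, -4]].
Evaluating each option on A and on B:
(A) A[0,0]: 1 for A, 2 for B -> changes
(B) A[0,1] + A[1,0]: -3 for A, -2 for B -> changes
(C) A[0,0] + A[1,1]: -2 for A, -2 for B -> unchanged
(D) A[0,0] + A[1,1] - A[0,1]: 0 for A, -3 for B -> changes

Only (C) A[0,0] + A[1,1] = -2 survives (and it does so for every P, not just this one), so it is the invariant.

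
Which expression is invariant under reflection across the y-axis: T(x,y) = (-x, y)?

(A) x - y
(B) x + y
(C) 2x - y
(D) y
D

The map is reflection across the y-axis: T(x,y) = (-x, y).
Substitute the transformed coordinates into each option and compare with the original:
(A) x - y  ->  (-x) - (y) = -x - y   [differs from x - y: not invariant]
(B) x + y  ->  (-x) + (y) = -x + y   [differs from x + y: not invariant]
(C) 2x - y  ->  2(-x) - (y) = -2x - y   [differs from 2x - y: not invariant]
(D) y  ->  (y) = y   [equals y: invariant]

Only option (D), y, is unchanged by the transformation.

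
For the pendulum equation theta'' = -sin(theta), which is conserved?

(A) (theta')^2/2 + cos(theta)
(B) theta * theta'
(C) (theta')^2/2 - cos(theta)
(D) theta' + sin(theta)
C

A first integral I satisfies dI/dt = 0 along every solution. Differentiate each option and use the equation of motion:
(A) d/dt[(theta')^2/2 + cos(theta)] = theta' theta'' - sin(theta) theta' = -2 theta' sin(theta), not identically 0
(B) d/dt[theta * theta'] = (theta')^2 + theta theta'' = (theta')^2 - theta sin(theta), not identically 0
(C) d/dt[(theta')^2/2 - cos(theta)] = theta' theta'' + sin(theta) theta' = theta'(-sin(theta)) + theta' sin(theta) = 0
(D) d/dt[theta' + sin(theta)] = theta'' + cos(theta) theta' = -sin(theta) + theta' cos(theta), not identically 0

Only (C) has zero time-derivative. This is the total energy: kinetic (theta')^2/2 plus potential -cos(theta).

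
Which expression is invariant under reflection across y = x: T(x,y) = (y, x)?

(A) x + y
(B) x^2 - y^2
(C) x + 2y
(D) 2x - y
A

The map is reflection across y = x: T(x,y) = (y, x).
Substitute the transformed coordinates into each option and compare with the original:
(A) x + y  ->  (y) + (x) = x + y   [equals x + y: invariant]
(B) x^2 - y^2  ->  (y)^2 - (x)^2 = -x^2 + y^2   [differs from x^2 - y^2: not invariant]
(C) x + 2y  ->  (y) + 2(x) = 2x + y   [differs from x + 2y: not invariant]
(D) 2x - y  ->  2(y) - (x) = -x + 2y   [differs from 2x - y: not invariant]

Only option (A), x + y, is unchanged by the transformation.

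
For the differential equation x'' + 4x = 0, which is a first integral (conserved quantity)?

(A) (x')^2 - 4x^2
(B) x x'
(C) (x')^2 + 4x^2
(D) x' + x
C

A first integral I satisfies dI/dt = 0 along every solution. Differentiate each option and use the equation of motion:
(A) d/dt[(x')^2 - 4x^2] = 2x'x'' - 8x x' = -16x x', not identically 0
(B) d/dt[x x'] = (x')^2 + x x'' = (x')^2 - 4x^2, not identically 0
(C) d/dt[(x')^2 + 4x^2] = 2x'x'' + 8x x' = 2x'(-4x) + 8x x' = 0
(D) d/dt[x' + x] = x'' + x' = -4x + x', not identically 0

Only (C) has zero time-derivative. So the energy-like quantity (x')^2 + 4x^2 is the first integral.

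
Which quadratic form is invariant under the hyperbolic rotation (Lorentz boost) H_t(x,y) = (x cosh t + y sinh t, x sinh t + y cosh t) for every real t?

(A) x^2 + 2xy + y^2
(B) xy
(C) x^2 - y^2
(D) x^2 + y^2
C

Write x' = x cosh t + y sinh t, y' = x sinh t + y cosh t and substitute into each option:
(A) x^2 + 2xy + y^2: (x' + y')^2 with x' + y' = (x + y)(cosh t + sinh t) = (x + y)e^t, so it becomes (x + y)^2 e^(2t)   [not invariant for t != 0]
(B) xy: (x cosh t + y sinh t)(x sinh t + y cosh t) = xy(cosh^2 t + sinh^2 t) + (x^2 + y^2) sinh t cosh t = xy cosh 2t + (x^2 + y^2)(sinh 2t)/2   [not invariant for t != 0]
(C) x^2 - y^2: (x cosh t + y sinh t)^2 - (x sinh t + y cosh t)^2 = x^2(cosh^2 t - sinh^2 t) + 2xy(cosh t sinh t - sinh t cosh t) + y^2(sinh^2 t - cosh^2 t) = x^2 - y^2   [invariant, using cosh^2 t - sinh^2 t = 1]
(D) x^2 + y^2: (x cosh t + y sinh t)^2 + (x sinh t + y cosh t)^2 = (x^2 + y^2)(cosh^2 t + sinh^2 t) + 4xy sinh t cosh t = (x^2 + y^2) cosh 2t + 2xy sinh 2t   [not invariant for t != 0]

Only (C) x^2 - y^2 is unchanged; it is the Minkowski form preserved by Lorentz boosts, just as x^2 + y^2 is preserved by ordinary rotations.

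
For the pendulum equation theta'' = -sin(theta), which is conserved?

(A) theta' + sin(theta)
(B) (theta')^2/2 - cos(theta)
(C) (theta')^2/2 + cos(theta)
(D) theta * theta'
B

A first integral I satisfies dI/dt = 0 along every solution. Differentiate each option and use the equation of motion:
(A) d/dt[theta' + sin(theta)] = theta'' + cos(theta) theta' = -sin(theta) + theta' cos(theta), not identically 0
(B) d/dt[(theta')^2/2 - cos(theta)] = theta' theta'' + sin(theta) theta' = theta'(-sin(theta)) + theta' sin(theta) = 0
(C) d/dt[(theta')^2/2 + cos(theta)] = theta' theta'' - sin(theta) theta' = -2 theta' sin(theta), not identically 0
(D) d/dt[theta * theta'] = (theta')^2 + theta theta'' = (theta')^2 - theta sin(theta), not identically 0

Only (B) has zero time-derivative. This is the total energy: kinetic (theta')^2/2 plus potential -cos(theta).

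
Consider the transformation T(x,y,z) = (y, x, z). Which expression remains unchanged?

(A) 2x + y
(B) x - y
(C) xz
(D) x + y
D

Apply T(x,y,z) = (y, x, z) to each option, i.e. replace (x, y, z) by the transformed coordinates.
Substitute the transformed coordinates into each option and compare with the original:
(A) 2x + y  ->  2(y) + (x) = x + 2y   [differs from 2x + y: not invariant]
(B) x - y  ->  (y) - (x) = -x + y   [differs from x - y: not invariant]
(C) xz  ->  (y)(z) = yz   [differs from xz: not invariant]
(D) x + y  ->  (y) + (x) = x + y   [equals x + y: invariant]

Only option (D), x + y, is unchanged by the transformation.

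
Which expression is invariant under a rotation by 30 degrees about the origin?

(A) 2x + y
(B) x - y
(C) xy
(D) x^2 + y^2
D

A rotation by 30 degrees sends (x, y) to (sqrt(3)x/2 - y/2, x/2 + sqrt(3)y/2).
Substitute the transformed coordinates into each option and compare with the original:
(A) 2x + y  ->  2(sqrt(3)x/2 - y/2) + (x/2 + sqrt(3)y/2) = x/2 + sqrt(3)x - y + sqrt(3)y/2   [differs from 2x + y: not invariant]
(B) x - y  ->  (sqrt(3)x/2 - y/2) - (x/2 + sqrt(3)y/2) = -x/2 + sqrt(3)x/2 - sqrt(3)y/2 - y/2   [differs from x - y: not invariant]
(C) xy  ->  (sqrt(3)x/2 - y/2)(x/2 + sqrt(3)y/2) = sqrt(3)x^2/4 + xy/2 - sqrt(3)y^2/4   [differs from xy: not invariant]
(D) x^2 + y^2  ->  (sqrt(3)x/2 - y/2)^2 + (x/2 + sqrt(3)y/2)^2 = x^2 + y^2   [equals x^2 + y^2: invariant]

Only option (D), x^2 + y^2, is unchanged by the transformation.
Geometrically, x^2 + y^2 is the squared distance from the origin, which every rotation about the origin preserves.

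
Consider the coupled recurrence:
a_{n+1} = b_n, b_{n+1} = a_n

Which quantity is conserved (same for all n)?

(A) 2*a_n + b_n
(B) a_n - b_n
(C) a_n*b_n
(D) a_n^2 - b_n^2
C

Replace a_n by a_{n+1} = b_n and b_n by b_{n+1} = a_n in each option and simplify:
(A) 2*a_n + b_n  ->  2*(b_n) + (a_n) = a_n + 2*b_n   [not conserved]
(B) a_n - b_n  ->  (b_n) - (a_n) = -a_n + b_n   [not conserved]
(C) a_n*b_n  ->  (b_n)*(a_n) = a_n*b_n   [conserved]
(D) a_n^2 - b_n^2  ->  (b_n)^2 - (a_n)^2 = -a_n^2 + b_n^2   [not conserved]

Only (C) a_n*b_n returns to itself after one step, so it is the conserved quantity.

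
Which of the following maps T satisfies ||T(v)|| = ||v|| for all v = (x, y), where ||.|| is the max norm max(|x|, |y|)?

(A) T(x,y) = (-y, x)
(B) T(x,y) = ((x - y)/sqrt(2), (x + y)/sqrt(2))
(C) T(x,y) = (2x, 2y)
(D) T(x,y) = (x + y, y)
A

A transformation preserves a norm if ||T(v)|| = ||v|| for every v; a single vector where the norm changes rules an option out.

(A) T(x,y) = (-y, x): preserves the norm -- it only permutes the coordinates and/or flips signs, which leaves max(|x|, |y|) unchanged.
(B) T(x,y) = ((x - y)/sqrt(2), (x + y)/sqrt(2)): v = (1, 0) has norm max(|1|, |0|) = 1, but T(v) = (sqrt(2)/2, sqrt(2)/2) has norm sqrt(2)/2 -- not preserved.
(C) T(x,y) = (2x, 2y): v = (1, 0) has norm max(|1|, |0|) = 1, but T(v) = (2, 0) has norm 2 -- not preserved.
(D) T(x,y) = (x + y, y): v = (1, 1) has norm max(|1|, |1|) = 1, but T(v) = (2, 1) has norm 2 -- not preserved.

Therefore the answer is (A).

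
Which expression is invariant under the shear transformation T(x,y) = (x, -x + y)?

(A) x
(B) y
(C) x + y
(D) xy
A

Under the shear T(x,y) = (x, -x + y):
Substitute the transformed coordinates into each option and compare with the original:
(A) x  ->  (x) = x   [equals x: invariant]
(B) y  ->  (-x + y) = -x + y   [differs from y: not invariant]
(C) x + y  ->  (x) + (-x + y) = y   [differs from x + y: not invariant]
(D) xy  ->  (x)(-x + y) = -x^2 + xy   [differs from xy: not invariant]

Only option (A), x, is unchanged by the transformation.
A vertical shear moves points parallel to the y-axis, so the x-coordinate (and any function of x alone) is unchanged.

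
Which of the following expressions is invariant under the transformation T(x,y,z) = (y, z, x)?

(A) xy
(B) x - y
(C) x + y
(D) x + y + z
D

Apply T(x,y,z) = (y, z, x) to each option, i.e. replace (x, y, z) by the transformed coordinates.
Substitute the transformed coordinates into each option and compare with the original:
(A) xy  ->  (y)(z) = yz   [differs from xy: not invariant]
(B) x - y  ->  (y) - (z) = y - z   [differs from x - y: not invariant]
(C) x + y  ->  (y) + (z) = y + z   [differs from x + y: not invariant]
(D) x + y + z  ->  (y) + (z) + (x) = x + y + z   [equals x + y + z: invariant]

Only option (D), x + y + z, is unchanged by the transformation.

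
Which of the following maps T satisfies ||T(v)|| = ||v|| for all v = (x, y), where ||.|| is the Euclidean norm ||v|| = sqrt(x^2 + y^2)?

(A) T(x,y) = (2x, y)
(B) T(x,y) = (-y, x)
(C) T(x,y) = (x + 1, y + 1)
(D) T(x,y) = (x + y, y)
B

A transformation preserves a norm if ||T(v)|| = ||v|| for every v; a single vector where the norm changes rules an option out.

(A) T(x,y) = (2x, y): v = (1, 0) has norm sqrt((1)^2 + (0)^2) = 1, but T(v) = (2, 0) has norm 2 -- not preserved.
(B) T(x,y) = (-y, x): preserves the norm -- it is an orthogonal map (a rotation/reflection), and (-y)^2 + (x)^2 simplifies to x^2 + y^2.
(C) T(x,y) = (x + 1, y + 1): v = (1, 0) has norm sqrt((1)^2 + (0)^2) = 1, but T(v) = (2, 1) has norm sqrt(5) -- not preserved.
(D) T(x,y) = (x + y, y): v = (0, 1) has norm sqrt((0)^2 + (1)^2) = 1, but T(v) = (1, 1) has norm sqrt(2) -- not preserved.

Therefore the answer is (B).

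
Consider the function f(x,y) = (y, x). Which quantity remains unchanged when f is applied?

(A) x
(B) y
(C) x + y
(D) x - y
C

For f(x,y) = (y, x):
After applying f: x' = y, y' = x. So x' + y' = y + x = x + y.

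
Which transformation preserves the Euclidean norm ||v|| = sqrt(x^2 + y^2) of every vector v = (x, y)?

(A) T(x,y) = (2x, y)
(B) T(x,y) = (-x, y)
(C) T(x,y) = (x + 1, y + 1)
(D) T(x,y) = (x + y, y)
B

A transformation preserves a norm if ||T(v)|| = ||v|| for every v; a single vector where the norm changes rules an option out.

(A) T(x,y) = (2x, y): v = (1, 0) has norm sqrt((1)^2 + (0)^2) = 1, but T(v) = (2, 0) has norm 2 -- not preserved.
(B) T(x,y) = (-x, y): preserves the norm -- it is an orthogonal map (a rotation/reflection), and (-x)^2 + (y)^2 simplifies to x^2 + y^2.
(C) T(x,y) = (x + 1, y + 1): v = (1, 0) has norm sqrt((1)^2 + (0)^2) = 1, but T(v) = (2, 1) has norm sqrt(5) -- not preserved.
(D) T(x,y) = (x + y, y): v = (0, 1) has norm sqrt((0)^2 + (1)^2) = 1, but T(v) = (1, 1) has norm sqrt(2) -- not preserved.

Therefore the answer is (B).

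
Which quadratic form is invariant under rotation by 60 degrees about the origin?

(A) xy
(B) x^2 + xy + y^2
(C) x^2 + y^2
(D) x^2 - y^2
C

Rotation by 60 degrees sends (x, y) to (x/2 - sqrt(3)y/2, sqrt(3)x/2 + y/2).
Substitute the transformed coordinates into each option and compare with the original:
(A) xy  ->  (x/2 - sqrt(3)y/2)(sqrt(3)x/2 + y/2) = sqrt(3)x^2/4 - xy/2 - sqrt(3)y^2/4   [differs from xy: not invariant]
(B) x^2 + xy + y^2  ->  (x/2 - sqrt(3)y/2)^2 + (x/2 - sqrt(3)y/2)(sqrt(3)x/2 + y/2) + (sqrt(3)x/2 + y/2)^2 = sqrt(3)x^2/4 + x^2 - xy/2 - sqrt(3)y^2/4 + y^2   [differs from x^2 + xy + y^2: not invariant]
(C) x^2 + y^2  ->  (x/2 - sqrt(3)y/2)^2 + (sqrt(3)x/2 + y/2)^2 = x^2 + y^2   [equals x^2 + y^2: invariant]
(D) x^2 - y^2  ->  (x/2 - sqrt(3)y/2)^2 - (sqrt(3)x/2 + y/2)^2 = -x^2/2 - sqrt(3)xy + y^2/2   [differs from x^2 - y^2: not invariant]

Only option (C), x^2 + y^2, is unchanged by the transformation.
x^2 + y^2 is the squared distance from the origin, which rotations preserve.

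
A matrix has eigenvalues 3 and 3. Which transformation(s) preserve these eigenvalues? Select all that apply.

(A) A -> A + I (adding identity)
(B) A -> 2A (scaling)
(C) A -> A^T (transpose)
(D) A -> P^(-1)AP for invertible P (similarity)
C and D

Eigenvalues are preserved by:
1. Similarity transformations: A -> P^(-1)AP (same characteristic polynomial)
2. Transpose: A^T has the same eigenvalues as A

Eigenvalues are NOT preserved by:
- Adding identity: eigenvalues become 3+1, 3+1
- Scaling: eigenvalues become 6, 6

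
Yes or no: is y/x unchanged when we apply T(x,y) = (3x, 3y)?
Yes

Substitute T(x,y) = (3x, 3y) into the expression and compare with the original.

Original: y/x
After applying T: (3y)/(3x) = y/x

This is identical to the original y/x, so the expression is invariant.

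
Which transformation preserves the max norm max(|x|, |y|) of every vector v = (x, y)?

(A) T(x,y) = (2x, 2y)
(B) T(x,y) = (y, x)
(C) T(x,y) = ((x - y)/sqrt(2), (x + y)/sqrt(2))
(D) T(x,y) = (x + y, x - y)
B

A transformation preserves a norm if ||T(v)|| = ||v|| for every v; a single vector where the norm changes rules an option out.

(A) T(x,y) = (2x, 2y): v = (1, 0) has norm max(|1|, |0|) = 1, but T(v) = (2, 0) has norm 2 -- not preserved.
(B) T(x,y) = (y, x): preserves the norm -- it only permutes the coordinates and/or flips signs, which leaves max(|x|, |y|) unchanged.
(C) T(x,y) = ((x - y)/sqrt(2), (x + y)/sqrt(2)): v = (1, 0) has norm max(|1|, |0|) = 1, but T(v) = (sqrt(2)/2, sqrt(2)/2) has norm sqrt(2)/2 -- not preserved.
(D) T(x,y) = (x + y, x - y): v = (1, 1) has norm max(|1|, |1|) = 1, but T(v) = (2, 0) has norm 2 -- not preserved.

Therefore the answer is (B).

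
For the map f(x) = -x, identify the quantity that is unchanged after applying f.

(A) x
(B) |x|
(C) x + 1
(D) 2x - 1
B

For f(x) = -x:
Applying f replaces x by -x. Since |-x| = |x|, the absolute value is unchanged by f, whereas x -> -x, 2x - 1 -> -2x - 1 and x + 1 -> -x + 1 all change.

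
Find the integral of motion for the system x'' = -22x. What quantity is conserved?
E = (x')^2 + 22x^2

Multiply the equation by x':
x' * x'' = -22x * x'
The left side is d/dt[(x')^2/2] and the right side is d/dt[-22x^2/2], so
d/dt[(x')^2/2 + 22x^2/2] = 0, i.e. (x')^2/2 + 22x^2/2 = constant.
Multiplying by 2, the integral of motion is E = (x')^2 + 22x^2.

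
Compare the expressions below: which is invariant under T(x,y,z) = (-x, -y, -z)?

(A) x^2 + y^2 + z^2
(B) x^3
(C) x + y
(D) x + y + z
A

Apply T(x,y,z) = (-x, -y, -z) to each option, i.e. replace (x, y, z) by the transformed coordinates.
Substitute the transformed coordinates into each option and compare with the original:
(A) x^2 + y^2 + z^2  ->  (-x)^2 + (-y)^2 + (-z)^2 = x^2 + y^2 + z^2   [equals x^2 + y^2 + z^2: invariant]
(B) x^3  ->  (-x)^3 = -x^3   [differs from x^3: not invariant]
(C) x + y  ->  (-x) + (-y) = -x - y   [differs from x + y: not invariant]
(D) x + y + z  ->  (-x) + (-y) + (-z) = -x - y - z   [differs from x + y + z: not invariant]

Only option (A), x^2 + y^2 + z^2, is unchanged by the transformation.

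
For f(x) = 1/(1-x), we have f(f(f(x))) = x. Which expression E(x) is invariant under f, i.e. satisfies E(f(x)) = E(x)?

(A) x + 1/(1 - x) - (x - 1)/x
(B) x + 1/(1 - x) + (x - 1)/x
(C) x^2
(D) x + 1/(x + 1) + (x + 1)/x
B

Replace x by f(x) = 1/(1 - x) in each option and simplify. As a quick numerical cross-check, also compare E(3) with E(f(3)) = E(-1/2).

(A) x + 1/(1 - x) - (x - 1)/x  ->  (1/(1 - x)) + 1/(1 - (1/(1 - x))) - ((1/(1 - x)) - 1)/(1/(1 - x)) = (x^2(1 - x) - x + (x - 1)^2)/(x(x - 1)); check: E(3) = 11/6 but E(-1/2) = -17/6.   [not invariant]
(B) x + 1/(1 - x) + (x - 1)/x  ->  (1/(1 - x)) + 1/(1 - (1/(1 - x))) + ((1/(1 - x)) - 1)/(1/(1 - x)), which simplifies back to x + 1/(1 - x) + (x - 1)/x; check: E(3) = 19/6, E(-1/2) = 19/6.   [invariant]
(C) x^2  ->  (1/(1 - x))^2 = (x - 1)^(-2); check: E(3) = 9 but E(-1/2) = 1/4.   [not invariant]
(D) x + 1/(x + 1) + (x + 1)/x  ->  (1/(1 - x)) + 1/((1/(1 - x)) + 1) + ((1/(1 - x)) + 1)/(1/(1 - x)) = (-x^3 + 6x^2 - 11x + 7)/(x^2 - 3x + 2); check: E(3) = 55/12 but E(-1/2) = 1/2.   [not invariant]

Only (B) is unchanged. Indeed f(f(x)) = 1/(1 - 1/(1-x)) = (1-x)/(-x) = (x-1)/x, so E(x) = x + f(x) + f(f(x)) is the sum over the whole 3-cycle; applying f just permutes the three terms cyclically (x -> f(x) -> f(f(x)) -> x), leaving the sum unchanged.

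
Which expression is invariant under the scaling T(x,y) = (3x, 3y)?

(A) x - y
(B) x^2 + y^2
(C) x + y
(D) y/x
D

Under the uniform scaling T(x,y) = (3x, 3y):
Substitute the transformed coordinates into each option and compare with the original:
(A) x - y  ->  (3x) - (3y) = 3x - 3y   [differs from x - y: not invariant]
(B) x^2 + y^2  ->  (3x)^2 + (3y)^2 = 9x^2 + 9y^2   [differs from x^2 + y^2: not invariant]
(C) x + y  ->  (3x) + (3y) = 3x + 3y   [differs from x + y: not invariant]
(D) y/x  ->  (3y)/(3x) = y/x   [equals y/x: invariant]

Only option (D), y/x, is unchanged by the transformation.
The common factor 3 cancels in a ratio of coordinates, while sums, products and sums of squares pick up factors of 3 or 9.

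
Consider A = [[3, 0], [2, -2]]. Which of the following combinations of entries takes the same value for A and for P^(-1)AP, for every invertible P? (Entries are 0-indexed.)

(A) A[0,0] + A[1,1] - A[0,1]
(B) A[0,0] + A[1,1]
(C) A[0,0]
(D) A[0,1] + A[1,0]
B

A[0,0] + A[1,1] is the trace of A. By the cyclic property of the trace, tr(P^(-1)AP) = tr(APP^(-1)) = tr(A), so it is the same for every matrix similar to A.

The other combinations are not similarity invariants. For example, take P = [[2, 1], [1, 1]] (det P = 1), so P^(-1) = [[1, -1], [-1, 2]] and
B = P^(-1)AP = [[4, 3], [-2, -3]].
Evaluating each option on A and on B:
(A) A[0,0] + A[1,1] - A[0,1]: 1 for A, -2 for B -> changes
(B) A[0,0] + A[1,1]: 1 for A, 1 for B -> unchanged
(C) A[0,0]: 3 for A, 4 for B -> changes
(D) A[0,1] + A[1,0]: 2 for A, 1 for B -> changes

Only (B) A[0,0] + A[1,1] = 1 survives (and it does so for every P, not just this one), so it is the invariant.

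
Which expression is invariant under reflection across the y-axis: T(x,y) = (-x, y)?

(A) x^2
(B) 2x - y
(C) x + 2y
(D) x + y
A

The map is reflection across the y-axis: T(x,y) = (-x, y).
Substitute the transformed coordinates into each option and compare with the original:
(A) x^2  ->  (-x)^2 = x^2   [equals x^2: invariant]
(B) 2x - y  ->  2(-x) - (y) = -2x - y   [differs from 2x - y: not invariant]
(C) x + 2y  ->  (-x) + 2(y) = -x + 2y   [differs from x + 2y: not invariant]
(D) x + y  ->  (-x) + (y) = -x + y   [differs from x + y: not invariant]

Only option (A), x^2, is unchanged by the transformation.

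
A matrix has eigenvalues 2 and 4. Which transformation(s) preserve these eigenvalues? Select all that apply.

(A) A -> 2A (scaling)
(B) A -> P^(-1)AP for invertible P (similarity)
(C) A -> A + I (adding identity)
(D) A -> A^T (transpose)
B and D

Eigenvalues are preserved by:
1. Similarity transformations: A -> P^(-1)AP (same characteristic polynomial)
2. Transpose: A^T has the same eigenvalues as A

Eigenvalues are NOT preserved by:
- Adding identity: eigenvalues become 2+1, 4+1
- Scaling: eigenvalues become 4, 8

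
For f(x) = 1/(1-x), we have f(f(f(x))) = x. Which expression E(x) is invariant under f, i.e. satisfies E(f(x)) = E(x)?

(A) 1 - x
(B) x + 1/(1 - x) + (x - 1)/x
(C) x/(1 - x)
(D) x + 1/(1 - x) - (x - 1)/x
B

Replace x by f(x) = 1/(1 - x) in each option and simplify. As a quick numerical cross-check, also compare E(3) with E(f(3)) = E(-1/2).

(A) 1 - x  ->  1 - (1/(1 - x)) = x/(x - 1); check: E(3) = -2 but E(-1/2) = 3/2.   [not invariant]
(B) x + 1/(1 - x) + (x - 1)/x  ->  (1/(1 - x)) + 1/(1 - (1/(1 - x))) + ((1/(1 - x)) - 1)/(1/(1 - x)), which simplifies back to x + 1/(1 - x) + (x - 1)/x; check: E(3) = 19/6, E(-1/2) = 19/6.   [invariant]
(C) x/(1 - x)  ->  (1/(1 - x))/(1 - (1/(1 - x))) = -1/x; check: E(3) = -3/2 but E(-1/2) = -1/3.   [not invariant]
(D) x + 1/(1 - x) - (x - 1)/x  ->  (1/(1 - x)) + 1/(1 - (1/(1 - x))) - ((1/(1 - x)) - 1)/(1/(1 - x)) = (x^2(1 - x) - x + (x - 1)^2)/(x(x - 1)); check: E(3) = 11/6 but E(-1/2) = -17/6.   [not invariant]

Only (B) is unchanged. Indeed f(f(x)) = 1/(1 - 1/(1-x)) = (1-x)/(-x) = (x-1)/x, so E(x) = x + f(x) + f(f(x)) is the sum over the whole 3-cycle; applying f just permutes the three terms cyclically (x -> f(x) -> f(f(x)) -> x), leaving the sum unchanged.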